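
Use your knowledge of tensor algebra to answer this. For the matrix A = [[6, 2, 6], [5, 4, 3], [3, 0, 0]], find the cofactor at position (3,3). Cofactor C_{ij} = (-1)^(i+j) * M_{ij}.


To find cofactor C_{33}, delete row 3 and column 3.
The resulting 2x2 submatrix is: [[6, 2], [5, 4]]
Minor M_{33} = 6*4 - 2*5
  = 24 - 10 = 14
Sign = (-1)^(3+3) = (-1)^6 = 1
Cofactor C_{33} = 1 * 14 = 14

14


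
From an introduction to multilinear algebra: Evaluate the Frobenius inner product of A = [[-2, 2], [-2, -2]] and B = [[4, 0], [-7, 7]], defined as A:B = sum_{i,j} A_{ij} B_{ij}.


A:B = sum over all i,j of A_{ij} * B_{ij}.
Row 1: -2*4=-8, 2*0=0 => row sum = -8
Row 2: -2*-7=14, -2*7=-14 => row sum = 0
Total = -8 + 0 = -8

-8


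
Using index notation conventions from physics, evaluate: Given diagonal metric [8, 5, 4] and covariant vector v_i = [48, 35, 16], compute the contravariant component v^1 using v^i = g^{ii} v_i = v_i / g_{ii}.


To raise an index with a diagonal metric: v^i = v_i / g_{ii}.
For index 1: v_1 = 48, g_{11} = 8
v^1 = 48 / 8 = 6

6


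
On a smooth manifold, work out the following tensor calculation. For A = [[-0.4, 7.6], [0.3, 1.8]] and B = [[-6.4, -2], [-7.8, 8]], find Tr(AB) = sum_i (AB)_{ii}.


Tr(AB) = sum_i (AB)_{ii} where (AB)_{ii} = sum_k A_{ik} B_{ki}.
(AB)_{11} = -0.4*-6.4 + 7.6*-7.8 = -56.72
(AB)_{22} = 0.3*-2 + 1.8*8 = 13.8
Tr(AB) = -56.72 + 13.8 = -42.92

-42.92


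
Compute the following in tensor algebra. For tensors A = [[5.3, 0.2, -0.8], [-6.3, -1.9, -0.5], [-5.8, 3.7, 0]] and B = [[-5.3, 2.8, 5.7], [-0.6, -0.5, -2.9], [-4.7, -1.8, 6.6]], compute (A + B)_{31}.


Tensor addition is component-wise: (A + B)_{ij} = A_{ij} + B_{ij}.
A_{31} = -5.8
B_{31} = -4.7
(A + B)_{31} = -5.8 + -4.7 = -10.5

-10.5


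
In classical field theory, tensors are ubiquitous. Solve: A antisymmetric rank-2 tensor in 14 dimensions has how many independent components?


A antisymmetric rank-2 tensor in d dimensions has d(d-1)/2 independent components.
d = 14
d(d-1)/2 = 14 * 13 / 2 = 182 / 2 = 91

91


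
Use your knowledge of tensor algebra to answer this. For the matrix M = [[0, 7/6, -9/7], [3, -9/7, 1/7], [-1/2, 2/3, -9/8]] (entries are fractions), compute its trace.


The trace is the sum of diagonal entries.
Diagonal: M[1,1] = 0, M[2,2] = -9/7, M[3,3] = -9/8
Tr(M) = 0 + -9/7 + -9/8
Computing step by step:
After adding M[1,1]: 0
After adding M[2,2]: -9/7
After adding M[3,3]: -135/56
Tr(M) = -135/56

-135/56


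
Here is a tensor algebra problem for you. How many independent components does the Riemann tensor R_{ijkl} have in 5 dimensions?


The Riemann tensor in d dimensions has d^2(d^2 - 1)/12 independent components.
d = 5, so d^2 = 25
d^2 - 1 = 24
d^2(d^2 - 1) = 25 * 24 = 600
Divide by 12: 600 / 12 = 50

50


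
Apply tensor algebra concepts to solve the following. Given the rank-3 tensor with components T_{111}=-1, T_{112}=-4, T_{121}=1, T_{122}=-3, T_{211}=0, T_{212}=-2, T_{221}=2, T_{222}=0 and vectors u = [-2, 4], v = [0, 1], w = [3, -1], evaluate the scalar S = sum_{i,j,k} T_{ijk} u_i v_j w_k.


S = sum over i,j,k of T_{ijk} u_i v_j w_k. Expanding all 8 terms:
T_{111}*u_1*v_1*w_1 = -1*-2*0*3 = 0  (running total: 0)
T_{112}*u_1*v_1*w_2 = -4*-2*0*-1 = 0  (running total: 0)
T_{121}*u_1*v_2*w_1 = 1*-2*1*3 = -6  (running total: -6)
T_{122}*u_1*v_2*w_2 = -3*-2*1*-1 = -6  (running total: -12)
T_{211}*u_2*v_1*w_1 = 0*4*0*3 = 0  (running total: -12)
T_{212}*u_2*v_1*w_2 = -2*4*0*-1 = 0  (running total: -12)
T_{221}*u_2*v_2*w_1 = 2*4*1*3 = 24  (running total: 12)
T_{222}*u_2*v_2*w_2 = 0*4*1*-1 = 0  (running total: 12)
S = 12

12


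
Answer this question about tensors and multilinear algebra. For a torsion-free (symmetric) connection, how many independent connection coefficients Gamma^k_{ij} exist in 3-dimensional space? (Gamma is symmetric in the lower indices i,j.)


Christoffel symbols Gamma^k_{ij} are symmetric in i,j, so there are d * d(d+1)/2 independent symbols.
d = 3
d(d+1)/2 = 3 * 4 / 2 = 6
Total = 3 * 6 = 18

18


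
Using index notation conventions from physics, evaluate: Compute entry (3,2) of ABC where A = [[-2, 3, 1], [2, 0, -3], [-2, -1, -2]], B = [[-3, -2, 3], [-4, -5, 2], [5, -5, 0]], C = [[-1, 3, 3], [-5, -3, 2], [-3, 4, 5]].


(ABC)_{32} = sum_m (AB)_{3m} C_{m2}. First compute row 3 of AB.
(AB)_{31} = -2*-3 + -1*-4 + -2*5 = 0
(AB)_{32} = -2*-2 + -1*-5 + -2*-5 = 19
(AB)_{33} = -2*3 + -1*2 + -2*0 = -8
Now contract with column 2 of C:
(AB)_{31} * C_{12} = 0 * 3 = 0
(AB)_{32} * C_{22} = 19 * -3 = -57
(AB)_{33} * C_{32} = -8 * 4 = -32
(ABC)_{32} = 0 + -57 + -32 = -89

-89


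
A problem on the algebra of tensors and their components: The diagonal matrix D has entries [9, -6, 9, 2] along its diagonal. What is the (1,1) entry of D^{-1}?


For a diagonal matrix, the inverse has entries (D^{-1})_{ii} = 1/d_{ii}.
The diagonal entries are: d_{11} = 9, d_{22} = -6, d_{33} = 9, d_{44} = 2
We need (D^{-1})_{11} = 1/d_{11} = 1/9 = 1/9

1/9


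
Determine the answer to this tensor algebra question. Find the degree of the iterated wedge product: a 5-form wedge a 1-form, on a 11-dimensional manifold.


The degree of a wedge product is the sum of the degrees of the individual forms.
Degrees: 5, 1
Total degree = 5 + 1 = 6

6


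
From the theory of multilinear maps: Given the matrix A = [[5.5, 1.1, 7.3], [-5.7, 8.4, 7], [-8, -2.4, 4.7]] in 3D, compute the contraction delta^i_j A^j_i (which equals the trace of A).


The contraction (trace) of a rank-2 tensor is the sum of its diagonal elements.
Diagonal entries: A[1,1] = 5.5, A[2,2] = 8.4, A[3,3] = 4.7
Tr(A) = 5.5 + 8.4 + 4.7 = 18.6

18.6


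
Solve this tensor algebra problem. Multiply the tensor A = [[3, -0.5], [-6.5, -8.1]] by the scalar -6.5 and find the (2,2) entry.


Scalar multiplication: (cA)_{ij} = c * A_{ij}.
c = -6.5
A_{22} = -8.1
(cA)_{22} = -6.5 * -8.1 = 52.65

52.65


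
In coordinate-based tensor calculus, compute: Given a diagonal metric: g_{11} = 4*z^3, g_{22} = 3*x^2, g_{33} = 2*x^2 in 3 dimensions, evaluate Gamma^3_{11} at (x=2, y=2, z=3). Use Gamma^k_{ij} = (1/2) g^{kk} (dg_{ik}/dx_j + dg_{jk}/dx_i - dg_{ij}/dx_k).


For a diagonal metric, Gamma^k_{ij} = (1/2) g^{kk} (dg_{ik}/dx_j + dg_{jk}/dx_i - dg_{ij}/dx_k).
The metric is diagonal, so g_{ab} = 0 for a != b.
At the given point: g_{11} = 108, g_{22} = 12, g_{33} = 8
g^{33} = 1/8
dg_{13}/dx_1 = 0 (off-diagonal)
dg_{13}/dx_1 = 0 (off-diagonal)
dg_{11}/dx_3 = dg_{11}/dx_3 = 108
Numerator = 0 + 0 - 108 = -108
Gamma^3_{11} = -108 / (2 * 8) = -27/4

-27/4


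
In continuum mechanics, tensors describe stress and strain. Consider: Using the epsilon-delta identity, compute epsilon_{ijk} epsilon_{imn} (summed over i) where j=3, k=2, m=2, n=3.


Using the identity: epsilon_{ijk} epsilon_{imn} = delta_{jm} delta_{kn} - delta_{jn} delta_{km}.
delta_{32} = 0
delta_{23} = 0
delta_{33} = 1
delta_{22} = 1
Result = 0 * 0 - 1 * 1 = 0 - 1 = -1

-1


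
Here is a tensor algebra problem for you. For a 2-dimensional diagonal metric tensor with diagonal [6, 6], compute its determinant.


For a diagonal metric, the determinant is the product of diagonal entries.
Diagonal entries: 6, 6
det(g) = 6 * 6 = 36

36


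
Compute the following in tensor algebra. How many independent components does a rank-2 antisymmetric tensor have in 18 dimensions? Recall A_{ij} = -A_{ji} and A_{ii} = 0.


An antisymmetric rank-2 tensor satisfies A_{ij} = -A_{ji}, so diagonal entries are zero.
The independent components are the upper-triangular entries: C(n, 2) = n(n-1)/2.
n = 18
C(18, 2) = 18 * 17 / 2 = 306 / 2 = 153

153


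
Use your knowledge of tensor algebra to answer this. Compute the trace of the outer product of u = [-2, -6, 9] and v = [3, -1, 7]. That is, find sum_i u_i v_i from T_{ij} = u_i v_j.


The outer product gives T_{ij} = u_i v_j.
The trace (contraction) is Tr(T) = sum_i T_{ii} = sum_i u_i v_i.
Diagonal entries:
T_{11} = u_1 * v_1 = -2 * 3 = -6
T_{22} = u_2 * v_2 = -6 * -1 = 6
T_{33} = u_3 * v_3 = 9 * 7 = 63
Tr(T) = -6 + 6 + 63 = 63

63


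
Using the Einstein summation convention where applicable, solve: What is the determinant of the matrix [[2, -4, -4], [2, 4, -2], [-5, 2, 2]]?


Expanding along the first row, det(A) = a11*M_11 - a12*M_12 + a13*M_13, where M_1j is the (1,j) minor.
Minor M_11 = 4*2 - -2*2 = 12
Minor M_12 = 2*2 - -2*-5 = -6
Minor M_13 = 2*2 - 4*-5 = 24
det = 2*(12) - -4*(-6) + -4*(24)
    = 24 - 24 + -96
    = -96

-96


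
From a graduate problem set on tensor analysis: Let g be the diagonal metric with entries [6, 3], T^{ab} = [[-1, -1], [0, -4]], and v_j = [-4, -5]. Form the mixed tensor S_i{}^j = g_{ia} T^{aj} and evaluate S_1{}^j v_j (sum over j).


Step 1: lower the first index. For a diagonal metric, g_{ia} T^{aj} = g_{ii} T^{ij} (no sum on i).
g_{11} = 6
S_1{}^1 = 6 * T^{11} = 6 * -1 = -6
S_1{}^2 = 6 * T^{12} = 6 * -1 = -6
Step 2: contract S_1{}^j with v_j.
S_1{}^1 * v_1 = -6 * -4 = 24
S_1{}^2 * v_2 = -6 * -5 = 30
Result = 24 + 30 = 54

54


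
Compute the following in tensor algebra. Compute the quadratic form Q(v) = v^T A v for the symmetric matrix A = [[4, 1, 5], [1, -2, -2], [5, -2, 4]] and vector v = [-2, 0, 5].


First compute Av:
(Av)_1 = 4*-2 + 1*0 + 5*5 = 17
(Av)_2 = 1*-2 + -2*0 + -2*5 = -12
(Av)_3 = 5*-2 + -2*0 + 4*5 = 10
Av = [17, -12, 10]
Then v^T (Av) = -2*17 + 0*-12 + 5*10
= -34 + 0 + 50 = 16

16


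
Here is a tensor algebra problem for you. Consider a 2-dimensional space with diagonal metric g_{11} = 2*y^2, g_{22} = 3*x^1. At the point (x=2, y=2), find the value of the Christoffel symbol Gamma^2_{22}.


For a diagonal metric, Gamma^k_{ij} = (1/2) g^{kk} (dg_{ik}/dx_j + dg_{jk}/dx_i - dg_{ij}/dx_k).
The metric is diagonal, so g_{ab} = 0 for a != b.
At the given point: g_{11} = 8, g_{22} = 6
g^{22} = 1/6
dg_{22}/dx_2 = dg_{22}/dx_2 = 0
dg_{22}/dx_2 = dg_{22}/dx_2 = 0
dg_{22}/dx_2 = dg_{22}/dx_2 = 0
Numerator = 0 + 0 - 0 = 0
Gamma^2_{22} = 0 / (2 * 6) = 0

0


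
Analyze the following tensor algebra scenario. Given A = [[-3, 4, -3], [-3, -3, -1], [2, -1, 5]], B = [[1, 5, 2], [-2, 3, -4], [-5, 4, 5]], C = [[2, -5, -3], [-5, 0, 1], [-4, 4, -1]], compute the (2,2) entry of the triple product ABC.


(ABC)_{22} = sum_m (AB)_{2m} C_{m2}. First compute row 2 of AB.
(AB)_{21} = -3*1 + -3*-2 + -1*-5 = 8
(AB)_{22} = -3*5 + -3*3 + -1*4 = -28
(AB)_{23} = -3*2 + -3*-4 + -1*5 = 1
Now contract with column 2 of C:
(AB)_{21} * C_{12} = 8 * -5 = -40
(AB)_{22} * C_{22} = -28 * 0 = 0
(AB)_{23} * C_{32} = 1 * 4 = 4
(ABC)_{22} = -40 + 0 + 4 = -36

-36


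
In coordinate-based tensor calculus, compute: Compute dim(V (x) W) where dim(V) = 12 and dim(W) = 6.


The dimension of a tensor product is the product of dimensions.
dim(V) = 12, dim(W) = 6
dim(V (x) W) = 12 * 6 = 72

72


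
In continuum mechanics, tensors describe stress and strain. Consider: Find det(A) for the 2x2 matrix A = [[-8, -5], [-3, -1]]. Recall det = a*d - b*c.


For a 2x2 matrix [[a, b], [c, d]], det = a*d - b*c.
a = -8, b = -5, c = -3, d = -1
a*d = -8 * -1 = 8
b*c = -5 * -3 = 15
det = 8 - 15 = -7

-7


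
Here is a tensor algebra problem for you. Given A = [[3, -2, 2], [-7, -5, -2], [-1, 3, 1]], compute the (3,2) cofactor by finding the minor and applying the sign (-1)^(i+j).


To find cofactor C_{32}, delete row 3 and column 2.
The resulting 2x2 submatrix is: [[3, 2], [-7, -2]]
Minor M_{32} = 3*-2 - 2*-7
  = -6 - -14 = 8
Sign = (-1)^(3+2) = (-1)^5 = -1
Cofactor C_{32} = -1 * 8 = -8

-8


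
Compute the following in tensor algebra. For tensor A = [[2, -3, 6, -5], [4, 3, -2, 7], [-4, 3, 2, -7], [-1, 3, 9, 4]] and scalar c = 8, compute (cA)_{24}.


Scalar multiplication: (cA)_{ij} = c * A_{ij}.
c = 8
A_{24} = 7
(cA)_{24} = 8 * 7 = 56

56


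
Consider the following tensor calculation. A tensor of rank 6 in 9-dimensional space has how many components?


The number of components of a rank-r tensor in d dimensions is d^r.
Here d = 9 and r = 6.
9^6 = 531441

531441


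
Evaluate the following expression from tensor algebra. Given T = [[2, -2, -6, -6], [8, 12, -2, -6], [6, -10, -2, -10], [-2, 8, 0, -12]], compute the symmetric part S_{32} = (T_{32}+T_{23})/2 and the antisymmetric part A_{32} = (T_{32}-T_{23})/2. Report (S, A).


T_{32} = -10
T_{23} = -2
S_{32} = (-10 + -2)/2 = -12/2 = -6
A_{32} = (-10 - -2)/2 = -8/2 = -4
Check: S + A = -6 + -4 = -10 = T_{32}.

(-6, -4)


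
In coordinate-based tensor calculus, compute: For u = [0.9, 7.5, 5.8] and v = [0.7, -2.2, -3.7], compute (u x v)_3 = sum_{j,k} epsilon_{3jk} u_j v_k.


(u x v)_3 = sum_{j,k} epsilon_{3jk} u_j v_k. Only permutations of (1,2,3) contribute; the two non-zero terms are:
eps_{312} u_1 v_2 = 1 * 0.9 * -2.2 = -1.98
eps_{321} u_2 v_1 = -1 * 7.5 * 0.7 = -5.25
(u x v)_3 = -7.23

-7.23


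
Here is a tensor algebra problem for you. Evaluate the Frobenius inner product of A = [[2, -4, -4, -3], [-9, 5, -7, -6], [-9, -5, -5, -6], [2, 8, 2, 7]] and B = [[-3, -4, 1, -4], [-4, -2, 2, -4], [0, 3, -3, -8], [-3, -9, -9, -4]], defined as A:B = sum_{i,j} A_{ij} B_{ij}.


A:B = sum over all i,j of A_{ij} * B_{ij}.
Row 1: 2*-3=-6, -4*-4=16, -4*1=-4, -3*-4=12 => row sum = 18
Row 2: -9*-4=36, 5*-2=-10, -7*2=-14, -6*-4=24 => row sum = 36
Row 3: -9*0=0, -5*3=-15, -5*-3=15, -6*-8=48 => row sum = 48
Row 4: 2*-3=-6, 8*-9=-72, 2*-9=-18, 7*-4=-28 => row sum = -124
Total = 18 + 36 + 48 + -124 = -22

-22


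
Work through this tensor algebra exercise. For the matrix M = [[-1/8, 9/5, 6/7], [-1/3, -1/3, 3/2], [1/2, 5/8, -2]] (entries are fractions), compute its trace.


The trace is the sum of diagonal entries.
Diagonal: M[1,1] = -1/8, M[2,2] = -1/3, M[3,3] = -2
Tr(M) = -1/8 + -1/3 + -2
Computing step by step:
After adding M[1,1]: -1/8
After adding M[2,2]: -11/24
After adding M[3,3]: -59/24
Tr(M) = -59/24

-59/24


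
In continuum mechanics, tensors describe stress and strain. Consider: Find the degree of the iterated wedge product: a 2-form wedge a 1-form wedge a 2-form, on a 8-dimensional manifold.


The degree of a wedge product is the sum of the degrees of the individual forms.
Degrees: 2, 1, 2
Total degree = 2 + 1 + 2 = 5

5


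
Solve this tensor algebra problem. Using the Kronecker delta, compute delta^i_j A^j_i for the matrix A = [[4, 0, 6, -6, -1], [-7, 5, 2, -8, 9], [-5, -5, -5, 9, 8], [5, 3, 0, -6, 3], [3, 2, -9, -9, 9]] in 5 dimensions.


The contraction (trace) of a rank-2 tensor is the sum of its diagonal elements.
Diagonal entries: A[1,1] = 4, A[2,2] = 5, A[3,3] = -5, A[4,4] = -6, A[5,5] = 9
Tr(A) = 4 + 5 + -5 + -6 + 9 = 7

7


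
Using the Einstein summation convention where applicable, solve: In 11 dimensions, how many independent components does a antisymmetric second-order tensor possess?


A antisymmetric rank-2 tensor in d dimensions has d(d-1)/2 independent components.
d = 11
d(d-1)/2 = 11 * 10 / 2 = 110 / 2 = 55

55


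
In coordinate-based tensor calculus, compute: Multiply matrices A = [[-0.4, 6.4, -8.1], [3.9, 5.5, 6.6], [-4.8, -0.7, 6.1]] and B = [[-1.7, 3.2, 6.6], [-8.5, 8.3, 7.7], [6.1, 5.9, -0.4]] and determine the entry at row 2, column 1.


(AB)_{ij} = sum_k A_{ik} B_{kj}.
For i=2, j=1:
A_{21} * B_{11} = 3.9 * -1.7 = -6.63
A_{22} * B_{21} = 5.5 * -8.5 = -46.75
A_{23} * B_{31} = 6.6 * 6.1 = 40.26
Sum = -6.63 + -46.75 + 40.26 = -13.12

-13.12


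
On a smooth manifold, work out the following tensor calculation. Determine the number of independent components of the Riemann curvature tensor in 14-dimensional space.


The Riemann tensor in d dimensions has d^2(d^2 - 1)/12 independent components.
d = 14, so d^2 = 196
d^2 - 1 = 195
d^2(d^2 - 1) = 196 * 195 = 38220
Divide by 12: 38220 / 12 = 3185

3185


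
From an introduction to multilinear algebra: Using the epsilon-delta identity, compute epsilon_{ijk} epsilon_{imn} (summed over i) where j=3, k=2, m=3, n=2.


Using the identity: epsilon_{ijk} epsilon_{imn} = delta_{jm} delta_{kn} - delta_{jn} delta_{km}.
delta_{33} = 1
delta_{22} = 1
delta_{32} = 0
delta_{23} = 0
Result = 1 * 1 - 0 * 0 = 1 - 0 = 1

1


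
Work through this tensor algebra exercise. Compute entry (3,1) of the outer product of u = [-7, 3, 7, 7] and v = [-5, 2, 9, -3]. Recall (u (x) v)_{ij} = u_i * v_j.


The outer product entry T_{ij} = u_i * v_j.
We need i=3, j=1.
u_3 = 7, v_1 = -5
T_{3,1} = 7 * -5 = -35

-35


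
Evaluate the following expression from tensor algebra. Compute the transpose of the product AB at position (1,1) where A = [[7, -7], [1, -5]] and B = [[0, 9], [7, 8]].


(AB)^T_{ij} = (AB)_{ji} = sum_k A_{jk} B_{ki}.
For i=1, j=1 we need (AB)_{11}:
A_{11} * B_{11} = 7 * 0 = 0
A_{12} * B_{21} = -7 * 7 = -49
Sum = 0 + -49 = -49

-49


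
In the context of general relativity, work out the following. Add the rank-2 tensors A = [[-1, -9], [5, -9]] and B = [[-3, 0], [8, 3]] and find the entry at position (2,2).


Tensor addition is component-wise: (A + B)_{ij} = A_{ij} + B_{ij}.
A_{22} = -9
B_{22} = 3
(A + B)_{22} = -9 + 3 = -6

-6


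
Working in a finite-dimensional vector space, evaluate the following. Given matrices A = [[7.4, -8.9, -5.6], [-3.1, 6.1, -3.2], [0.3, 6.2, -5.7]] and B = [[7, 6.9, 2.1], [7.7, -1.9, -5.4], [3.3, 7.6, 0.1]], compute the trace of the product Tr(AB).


Tr(AB) = sum_i (AB)_{ii} where (AB)_{ii} = sum_k A_{ik} B_{ki}.
(AB)_{11} = 7.4*7 + -8.9*7.7 + -5.6*3.3 = -35.21
(AB)_{22} = -3.1*6.9 + 6.1*-1.9 + -3.2*7.6 = -57.3
(AB)_{33} = 0.3*2.1 + 6.2*-5.4 + -5.7*0.1 = -33.42
Tr(AB) = -35.21 + -57.3 + -33.42 = -125.93

-125.93


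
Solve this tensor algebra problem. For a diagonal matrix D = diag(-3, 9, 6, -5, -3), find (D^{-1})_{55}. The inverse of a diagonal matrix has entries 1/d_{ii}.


For a diagonal matrix, the inverse has entries (D^{-1})_{ii} = 1/d_{ii}.
The diagonal entries are: d_{11} = -3, d_{22} = 9, d_{33} = 6, d_{44} = -5, d_{55} = -3
We need (D^{-1})_{55} = 1/d_{55} = 1/-3 = -1/3

-1/3


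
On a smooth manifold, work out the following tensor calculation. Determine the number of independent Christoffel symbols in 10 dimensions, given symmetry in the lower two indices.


Christoffel symbols Gamma^k_{ij} are symmetric in i,j, so there are d * d(d+1)/2 independent symbols.
d = 10
d(d+1)/2 = 10 * 11 / 2 = 55
Total = 10 * 55 = 550

550


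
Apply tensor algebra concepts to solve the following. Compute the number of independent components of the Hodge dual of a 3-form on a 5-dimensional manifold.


The Hodge dual of a p-form on an n-dimensional manifold is an (n-p)-form.
n = 5, p = 3, so dual degree = 5 - 3 = 2
The number of components is C(n, n-p) = C(5, 2) = 10

10


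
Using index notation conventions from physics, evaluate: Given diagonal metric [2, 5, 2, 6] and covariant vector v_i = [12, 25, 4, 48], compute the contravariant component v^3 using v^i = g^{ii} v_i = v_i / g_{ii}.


To raise an index with a diagonal metric: v^i = v_i / g_{ii}.
For index 3: v_3 = 4, g_{33} = 2
v^3 = 4 / 2 = 2

2


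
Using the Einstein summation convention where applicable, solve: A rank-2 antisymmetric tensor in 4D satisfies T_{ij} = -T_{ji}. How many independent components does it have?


An antisymmetric rank-2 tensor satisfies A_{ij} = -A_{ji}, so diagonal entries are zero.
The independent components are the upper-triangular entries: C(n, 2) = n(n-1)/2.
n = 4
C(4, 2) = 4 * 3 / 2 = 12 / 2 = 6

6


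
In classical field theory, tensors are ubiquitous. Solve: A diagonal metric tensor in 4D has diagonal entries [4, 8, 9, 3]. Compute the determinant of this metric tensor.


For a diagonal metric, the determinant is the product of diagonal entries.
Diagonal entries: 4, 8, 9, 3
det(g) = 4 * 8 * 9 * 3 = 864

864


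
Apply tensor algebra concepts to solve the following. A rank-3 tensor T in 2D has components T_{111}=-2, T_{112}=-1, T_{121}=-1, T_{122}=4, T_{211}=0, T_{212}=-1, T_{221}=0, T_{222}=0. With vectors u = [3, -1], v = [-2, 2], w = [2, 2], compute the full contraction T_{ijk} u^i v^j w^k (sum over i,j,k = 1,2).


S = sum over i,j,k of T_{ijk} u_i v_j w_k. Expanding all 8 terms:
T_{111}*u_1*v_1*w_1 = -2*3*-2*2 = 24  (running total: 24)
T_{112}*u_1*v_1*w_2 = -1*3*-2*2 = 12  (running total: 36)
T_{121}*u_1*v_2*w_1 = -1*3*2*2 = -12  (running total: 24)
T_{122}*u_1*v_2*w_2 = 4*3*2*2 = 48  (running total: 72)
T_{211}*u_2*v_1*w_1 = 0*-1*-2*2 = 0  (running total: 72)
T_{212}*u_2*v_1*w_2 = -1*-1*-2*2 = -4  (running total: 68)
T_{221}*u_2*v_2*w_1 = 0*-1*2*2 = 0  (running total: 68)
T_{222}*u_2*v_2*w_2 = 0*-1*2*2 = 0  (running total: 68)
S = 68

68


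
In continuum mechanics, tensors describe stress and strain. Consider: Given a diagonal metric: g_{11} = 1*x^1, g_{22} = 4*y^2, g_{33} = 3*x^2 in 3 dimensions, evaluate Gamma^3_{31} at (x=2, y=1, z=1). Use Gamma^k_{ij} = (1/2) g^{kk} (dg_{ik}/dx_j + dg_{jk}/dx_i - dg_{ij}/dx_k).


For a diagonal metric, Gamma^k_{ij} = (1/2) g^{kk} (dg_{ik}/dx_j + dg_{jk}/dx_i - dg_{ij}/dx_k).
The metric is diagonal, so g_{ab} = 0 for a != b.
At the given point: g_{11} = 2, g_{22} = 4, g_{33} = 12
g^{33} = 1/12
dg_{33}/dx_1 = dg_{33}/dx_1 = 12
dg_{13}/dx_3 = 0 (off-diagonal)
dg_{31}/dx_3 = 0 (off-diagonal)
Numerator = 12 + 0 - 0 = 12
Gamma^3_{31} = 12 / (2 * 12) = 1/2

1/2


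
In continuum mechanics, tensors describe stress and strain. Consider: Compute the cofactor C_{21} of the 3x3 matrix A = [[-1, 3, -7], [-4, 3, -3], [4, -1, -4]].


To find cofactor C_{21}, delete row 2 and column 1.
The resulting 2x2 submatrix is: [[3, -7], [-1, -4]]
Minor M_{21} = 3*-4 - -7*-1
  = -12 - 7 = -19
Sign = (-1)^(2+1) = (-1)^3 = -1
Cofactor C_{21} = -1 * -19 = 19

19


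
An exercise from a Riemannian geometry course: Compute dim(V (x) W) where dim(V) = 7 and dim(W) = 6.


The dimension of a tensor product is the product of dimensions.
dim(V) = 7, dim(W) = 6
dim(V (x) W) = 7 * 6 = 42

42


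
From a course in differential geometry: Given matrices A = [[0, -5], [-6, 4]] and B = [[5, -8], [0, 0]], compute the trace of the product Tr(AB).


Tr(AB) = sum_i (AB)_{ii} where (AB)_{ii} = sum_k A_{ik} B_{ki}.
(AB)_{11} = 0*5 + -5*0 = 0
(AB)_{22} = -6*-8 + 4*0 = 48
Tr(AB) = 0 + 48 = 48

48


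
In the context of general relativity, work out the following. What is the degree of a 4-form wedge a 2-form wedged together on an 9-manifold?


The degree of a wedge product is the sum of the degrees of the individual forms.
Degrees: 4, 2
Total degree = 4 + 2 = 6

6


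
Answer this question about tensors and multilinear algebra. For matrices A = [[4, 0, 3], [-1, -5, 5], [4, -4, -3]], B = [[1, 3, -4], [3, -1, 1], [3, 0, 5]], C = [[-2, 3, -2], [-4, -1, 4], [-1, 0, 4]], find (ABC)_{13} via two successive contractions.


(ABC)_{13} = sum_m (AB)_{1m} C_{m3}. First compute row 1 of AB.
(AB)_{11} = 4*1 + 0*3 + 3*3 = 13
(AB)_{12} = 4*3 + 0*-1 + 3*0 = 12
(AB)_{13} = 4*-4 + 0*1 + 3*5 = -1
Now contract with column 3 of C:
(AB)_{11} * C_{13} = 13 * -2 = -26
(AB)_{12} * C_{23} = 12 * 4 = 48
(AB)_{13} * C_{33} = -1 * 4 = -4
(ABC)_{13} = -26 + 48 + -4 = 18

18


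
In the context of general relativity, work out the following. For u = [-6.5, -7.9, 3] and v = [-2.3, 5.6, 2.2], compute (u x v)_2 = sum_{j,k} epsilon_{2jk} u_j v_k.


(u x v)_2 = sum_{j,k} epsilon_{2jk} u_j v_k. Only permutations of (1,2,3) contribute; the two non-zero terms are:
eps_{213} u_1 v_3 = -1 * -6.5 * 2.2 = 14.3
eps_{231} u_3 v_1 = 1 * 3 * -2.3 = -6.9
(u x v)_2 = 7.4

7.4


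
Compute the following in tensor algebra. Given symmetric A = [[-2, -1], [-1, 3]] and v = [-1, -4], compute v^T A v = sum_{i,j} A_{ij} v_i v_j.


First compute Av:
(Av)_1 = -2*-1 + -1*-4 = 6
(Av)_2 = -1*-1 + 3*-4 = -11
Av = [6, -11]
Then v^T (Av) = -1*6 + -4*-11
= -6 + 44 = 38

38


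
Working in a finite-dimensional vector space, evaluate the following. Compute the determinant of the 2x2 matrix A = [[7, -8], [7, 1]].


For a 2x2 matrix [[a, b], [c, d]], det = a*d - b*c.
a = 7, b = -8, c = 7, d = 1
a*d = 7 * 1 = 7
b*c = -8 * 7 = -56
det = 7 - -56 = 63

63


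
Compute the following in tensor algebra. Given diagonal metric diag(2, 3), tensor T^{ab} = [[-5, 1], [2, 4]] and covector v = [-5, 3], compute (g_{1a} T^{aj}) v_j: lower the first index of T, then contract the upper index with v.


Step 1: lower the first index. For a diagonal metric, g_{ia} T^{aj} = g_{ii} T^{ij} (no sum on i).
g_{11} = 2
S_1{}^1 = 2 * T^{11} = 2 * -5 = -10
S_1{}^2 = 2 * T^{12} = 2 * 1 = 2
Step 2: contract S_1{}^j with v_j.
S_1{}^1 * v_1 = -10 * -5 = 50
S_1{}^2 * v_2 = 2 * 3 = 6
Result = 50 + 6 = 56

56


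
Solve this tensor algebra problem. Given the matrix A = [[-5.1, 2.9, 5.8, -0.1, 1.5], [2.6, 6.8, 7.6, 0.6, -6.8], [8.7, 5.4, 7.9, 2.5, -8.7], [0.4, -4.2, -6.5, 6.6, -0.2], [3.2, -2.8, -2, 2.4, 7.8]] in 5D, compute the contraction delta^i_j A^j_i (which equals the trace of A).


The contraction (trace) of a rank-2 tensor is the sum of its diagonal elements.
Diagonal entries: A[1,1] = -5.1, A[2,2] = 6.8, A[3,3] = 7.9, A[4,4] = 6.6, A[5,5] = 7.8
Tr(A) = -5.1 + 6.8 + 7.9 + 6.6 + 7.8 = 24

24


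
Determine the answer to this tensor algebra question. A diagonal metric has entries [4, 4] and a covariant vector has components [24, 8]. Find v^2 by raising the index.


To raise an index with a diagonal metric: v^i = v_i / g_{ii}.
For index 2: v_2 = 8, g_{22} = 4
v^2 = 8 / 4 = 2

2


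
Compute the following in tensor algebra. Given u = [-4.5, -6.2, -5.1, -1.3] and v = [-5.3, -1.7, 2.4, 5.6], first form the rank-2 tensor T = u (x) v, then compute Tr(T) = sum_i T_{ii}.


The outer product gives T_{ij} = u_i v_j.
The trace (contraction) is Tr(T) = sum_i T_{ii} = sum_i u_i v_i.
Diagonal entries:
T_{11} = u_1 * v_1 = -4.5 * -5.3 = 23.85
T_{22} = u_2 * v_2 = -6.2 * -1.7 = 10.54
T_{33} = u_3 * v_3 = -5.1 * 2.4 = -12.24
T_{44} = u_4 * v_4 = -1.3 * 5.6 = -7.28
Tr(T) = 23.85 + 10.54 + -12.24 + -7.28 = 14.87

14.87


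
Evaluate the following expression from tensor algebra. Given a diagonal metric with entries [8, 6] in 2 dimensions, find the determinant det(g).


For a diagonal metric, the determinant is the product of diagonal entries.
Diagonal entries: 8, 6
det(g) = 8 * 6 = 48

48


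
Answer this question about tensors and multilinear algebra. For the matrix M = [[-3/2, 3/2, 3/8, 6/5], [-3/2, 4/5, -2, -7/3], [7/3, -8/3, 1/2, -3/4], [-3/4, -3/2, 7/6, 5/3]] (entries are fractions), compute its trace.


The trace is the sum of diagonal entries.
Diagonal: M[1,1] = -3/2, M[2,2] = 4/5, M[3,3] = 1/2, M[4,4] = 5/3
Tr(M) = -3/2 + 4/5 + 1/2 + 5/3
Computing step by step:
After adding M[1,1]: -3/2
After adding M[2,2]: -7/10
After adding M[3,3]: -1/5
After adding M[4,4]: 22/15
Tr(M) = 22/15

22/15


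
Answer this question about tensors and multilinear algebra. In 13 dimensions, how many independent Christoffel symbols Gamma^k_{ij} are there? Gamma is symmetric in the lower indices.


Christoffel symbols Gamma^k_{ij} are symmetric in i,j, so there are d * d(d+1)/2 independent symbols.
d = 13
d(d+1)/2 = 13 * 14 / 2 = 91
Total = 13 * 91 = 1183

1183


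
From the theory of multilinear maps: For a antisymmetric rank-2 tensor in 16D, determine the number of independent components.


A antisymmetric rank-2 tensor in d dimensions has d(d-1)/2 independent components.
d = 16
d(d-1)/2 = 16 * 15 / 2 = 240 / 2 = 120

120


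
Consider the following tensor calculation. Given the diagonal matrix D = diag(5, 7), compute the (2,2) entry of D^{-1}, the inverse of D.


For a diagonal matrix, the inverse has entries (D^{-1})_{ii} = 1/d_{ii}.
The diagonal entries are: d_{11} = 5, d_{22} = 7
We need (D^{-1})_{22} = 1/d_{22} = 1/7 = 1/7

1/7


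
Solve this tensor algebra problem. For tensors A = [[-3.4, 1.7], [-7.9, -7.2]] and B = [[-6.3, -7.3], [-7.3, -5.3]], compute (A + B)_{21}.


Tensor addition is component-wise: (A + B)_{ij} = A_{ij} + B_{ij}.
A_{21} = -7.9
B_{21} = -7.3
(A + B)_{21} = -7.9 + -7.3 = -15.2

-15.2


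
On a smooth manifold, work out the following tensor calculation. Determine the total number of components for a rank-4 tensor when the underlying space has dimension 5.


The number of components of a rank-r tensor in d dimensions is d^r.
Here d = 5 and r = 4.
5^4 = 625

625


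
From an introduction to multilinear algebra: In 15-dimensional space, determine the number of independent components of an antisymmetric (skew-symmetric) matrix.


An antisymmetric rank-2 tensor satisfies A_{ij} = -A_{ji}, so diagonal entries are zero.
The independent components are the upper-triangular entries: C(n, 2) = n(n-1)/2.
n = 15
C(15, 2) = 15 * 14 / 2 = 210 / 2 = 105

105


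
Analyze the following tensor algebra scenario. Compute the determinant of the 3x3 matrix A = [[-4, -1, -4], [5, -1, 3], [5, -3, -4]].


Expanding along the first row, det(A) = a11*M_11 - a12*M_12 + a13*M_13, where M_1j is the (1,j) minor.
Minor M_11 = -1*-4 - 3*-3 = 13
Minor M_12 = 5*-4 - 3*5 = -35
Minor M_13 = 5*-3 - -1*5 = -10
det = -4*(13) - -1*(-35) + -4*(-10)
    = -52 - 35 + 40
    = -47

-47


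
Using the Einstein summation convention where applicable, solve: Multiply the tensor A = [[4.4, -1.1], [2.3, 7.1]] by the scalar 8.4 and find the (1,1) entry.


Scalar multiplication: (cA)_{ij} = c * A_{ij}.
c = 8.4
A_{11} = 4.4
(cA)_{11} = 8.4 * 4.4 = 36.96

36.96


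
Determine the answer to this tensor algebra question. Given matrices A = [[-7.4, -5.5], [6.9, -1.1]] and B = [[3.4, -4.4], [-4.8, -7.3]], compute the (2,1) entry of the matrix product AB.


(AB)_{ij} = sum_k A_{ik} B_{kj}.
For i=2, j=1:
A_{21} * B_{11} = 6.9 * 3.4 = 23.46
A_{22} * B_{21} = -1.1 * -4.8 = 5.28
Sum = 23.46 + 5.28 = 28.74

28.74


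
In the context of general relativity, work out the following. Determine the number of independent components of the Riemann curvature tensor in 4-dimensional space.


The Riemann tensor in d dimensions has d^2(d^2 - 1)/12 independent components.
d = 4, so d^2 = 16
d^2 - 1 = 15
d^2(d^2 - 1) = 16 * 15 = 240
Divide by 12: 240 / 12 = 20

20


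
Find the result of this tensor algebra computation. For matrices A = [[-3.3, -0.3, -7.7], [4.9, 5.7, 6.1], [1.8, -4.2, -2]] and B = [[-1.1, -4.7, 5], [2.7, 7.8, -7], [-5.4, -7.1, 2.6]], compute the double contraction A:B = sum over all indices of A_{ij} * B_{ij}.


A:B = sum over all i,j of A_{ij} * B_{ij}.
Row 1: -3.3*-1.1=3.63, -0.3*-4.7=1.41, -7.7*5=-38.5 => row sum = -33.46
Row 2: 4.9*2.7=13.23, 5.7*7.8=44.46, 6.1*-7=-42.7 => row sum = 14.99
Row 3: 1.8*-5.4=-9.72, -4.2*-7.1=29.82, -2*2.6=-5.2 => row sum = 14.9
Total = -33.46 + 14.99 + 14.9 = -3.57

-3.57


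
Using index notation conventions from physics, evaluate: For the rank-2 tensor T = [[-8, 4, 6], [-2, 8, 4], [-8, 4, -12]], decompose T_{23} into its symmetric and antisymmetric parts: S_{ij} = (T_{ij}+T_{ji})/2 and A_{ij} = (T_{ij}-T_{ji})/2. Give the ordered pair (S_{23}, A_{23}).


T_{23} = 4
T_{32} = 4
S_{23} = (4 + 4)/2 = 8/2 = 4
A_{23} = (4 - 4)/2 = 0/2 = 0
Check: S + A = 4 + 0 = 4 = T_{23}.

(4, 0)


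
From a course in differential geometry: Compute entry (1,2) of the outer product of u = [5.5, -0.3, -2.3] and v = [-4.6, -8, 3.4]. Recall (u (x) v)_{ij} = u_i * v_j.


The outer product entry T_{ij} = u_i * v_j.
We need i=1, j=2.
u_1 = 5.5, v_2 = -8
T_{1,2} = 5.5 * -8 = -44

-44


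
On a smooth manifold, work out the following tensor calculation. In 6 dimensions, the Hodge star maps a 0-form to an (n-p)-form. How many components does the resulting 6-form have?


The Hodge dual of a p-form on an n-dimensional manifold is an (n-p)-form.
n = 6, p = 0, so dual degree = 6 - 0 = 6
The number of components is C(n, n-p) = C(6, 6) = 1

1


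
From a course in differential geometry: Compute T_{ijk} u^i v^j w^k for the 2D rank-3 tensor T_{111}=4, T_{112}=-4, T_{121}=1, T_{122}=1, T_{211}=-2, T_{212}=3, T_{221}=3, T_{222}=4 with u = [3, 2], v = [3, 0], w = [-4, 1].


S = sum over i,j,k of T_{ijk} u_i v_j w_k. Expanding all 8 terms:
T_{111}*u_1*v_1*w_1 = 4*3*3*-4 = -144  (running total: -144)
T_{112}*u_1*v_1*w_2 = -4*3*3*1 = -36  (running total: -180)
T_{121}*u_1*v_2*w_1 = 1*3*0*-4 = 0  (running total: -180)
T_{122}*u_1*v_2*w_2 = 1*3*0*1 = 0  (running total: -180)
T_{211}*u_2*v_1*w_1 = -2*2*3*-4 = 48  (running total: -132)
T_{212}*u_2*v_1*w_2 = 3*2*3*1 = 18  (running total: -114)
T_{221}*u_2*v_2*w_1 = 3*2*0*-4 = 0  (running total: -114)
T_{222}*u_2*v_2*w_2 = 4*2*0*1 = 0  (running total: -114)
S = -114

-114


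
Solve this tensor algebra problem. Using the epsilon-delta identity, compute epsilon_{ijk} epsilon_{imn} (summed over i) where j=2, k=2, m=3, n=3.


Using the identity: epsilon_{ijk} epsilon_{imn} = delta_{jm} delta_{kn} - delta_{jn} delta_{km}.
delta_{23} = 0
delta_{23} = 0
delta_{23} = 0
delta_{23} = 0
Result = 0 * 0 - 0 * 0 = 0 - 0 = 0

0


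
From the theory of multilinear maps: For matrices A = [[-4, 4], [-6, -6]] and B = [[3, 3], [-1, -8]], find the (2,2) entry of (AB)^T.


(AB)^T_{ij} = (AB)_{ji} = sum_k A_{jk} B_{ki}.
For i=2, j=2 we need (AB)_{22}:
A_{21} * B_{12} = -6 * 3 = -18
A_{22} * B_{22} = -6 * -8 = 48
Sum = -18 + 48 = 30

30


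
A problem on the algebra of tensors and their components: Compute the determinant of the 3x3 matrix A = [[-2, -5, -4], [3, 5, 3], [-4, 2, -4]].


Expanding along the first row, det(A) = a11*M_11 - a12*M_12 + a13*M_13, where M_1j is the (1,j) minor.
Minor M_11 = 5*-4 - 3*2 = -26
Minor M_12 = 3*-4 - 3*-4 = 0
Minor M_13 = 3*2 - 5*-4 = 26
det = -2*(-26) - -5*(0) + -4*(26)
    = 52 - 0 + -104
    = -52

-52


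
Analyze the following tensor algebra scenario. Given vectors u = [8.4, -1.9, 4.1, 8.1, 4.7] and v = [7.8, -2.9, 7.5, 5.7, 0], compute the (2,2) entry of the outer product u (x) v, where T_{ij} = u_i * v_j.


The outer product entry T_{ij} = u_i * v_j.
We need i=2, j=2.
u_2 = -1.9, v_2 = -2.9
T_{2,2} = -1.9 * -2.9 = 5.51

5.51


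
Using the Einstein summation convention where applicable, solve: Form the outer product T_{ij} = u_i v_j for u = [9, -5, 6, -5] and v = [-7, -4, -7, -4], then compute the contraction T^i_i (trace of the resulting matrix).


The outer product gives T_{ij} = u_i v_j.
The trace (contraction) is Tr(T) = sum_i T_{ii} = sum_i u_i v_i.
Diagonal entries:
T_{11} = u_1 * v_1 = 9 * -7 = -63
T_{22} = u_2 * v_2 = -5 * -4 = 20
T_{33} = u_3 * v_3 = 6 * -7 = -42
T_{44} = u_4 * v_4 = -5 * -4 = 20
Tr(T) = -63 + 20 + -42 + 20 = -65

-65


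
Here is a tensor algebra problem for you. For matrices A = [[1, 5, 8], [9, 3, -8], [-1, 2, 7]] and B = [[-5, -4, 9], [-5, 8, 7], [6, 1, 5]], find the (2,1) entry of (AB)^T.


(AB)^T_{ij} = (AB)_{ji} = sum_k A_{jk} B_{ki}.
For i=2, j=1 we need (AB)_{12}:
A_{11} * B_{12} = 1 * -4 = -4
A_{12} * B_{22} = 5 * 8 = 40
A_{13} * B_{32} = 8 * 1 = 8
Sum = -4 + 40 + 8 = 44

44


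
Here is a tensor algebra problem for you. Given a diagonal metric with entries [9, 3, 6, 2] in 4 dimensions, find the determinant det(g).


For a diagonal metric, the determinant is the product of diagonal entries.
Diagonal entries: 9, 3, 6, 2
det(g) = 9 * 3 * 6 * 2 = 324

324


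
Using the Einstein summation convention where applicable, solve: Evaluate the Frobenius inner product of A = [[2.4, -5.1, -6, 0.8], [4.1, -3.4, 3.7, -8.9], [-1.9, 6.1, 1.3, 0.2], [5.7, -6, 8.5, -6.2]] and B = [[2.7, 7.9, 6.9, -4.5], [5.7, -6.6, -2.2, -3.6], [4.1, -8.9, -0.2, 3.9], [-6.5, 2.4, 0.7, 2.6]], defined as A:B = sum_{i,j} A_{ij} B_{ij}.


A:B = sum over all i,j of A_{ij} * B_{ij}.
Row 1: 2.4*2.7=6.48, -5.1*7.9=-40.29, -6*6.9=-41.4, 0.8*-4.5=-3.6 => row sum = -78.81
Row 2: 4.1*5.7=23.37, -3.4*-6.6=22.44, 3.7*-2.2=-8.14, -8.9*-3.6=32.04 => row sum = 69.71
Row 3: -1.9*4.1=-7.79, 6.1*-8.9=-54.29, 1.3*-0.2=-0.26, 0.2*3.9=0.78 => row sum = -61.56
Row 4: 5.7*-6.5=-37.05, -6*2.4=-14.4, 8.5*0.7=5.95, -6.2*2.6=-16.12 => row sum = -61.62
Total = -78.81 + 69.71 + -61.56 + -61.62 = -132.28

-132.28


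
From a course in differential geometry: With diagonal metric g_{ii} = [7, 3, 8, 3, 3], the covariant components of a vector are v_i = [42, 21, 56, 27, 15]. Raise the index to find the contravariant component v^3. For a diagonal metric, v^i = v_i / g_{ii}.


To raise an index with a diagonal metric: v^i = v_i / g_{ii}.
For index 3: v_3 = 56, g_{33} = 8
v^3 = 56 / 8 = 7

7


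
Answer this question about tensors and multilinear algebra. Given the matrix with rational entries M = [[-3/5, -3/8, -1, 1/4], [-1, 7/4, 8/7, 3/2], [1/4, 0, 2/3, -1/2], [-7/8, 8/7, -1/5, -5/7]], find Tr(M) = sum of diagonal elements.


The trace is the sum of diagonal entries.
Diagonal: M[1,1] = -3/5, M[2,2] = 7/4, M[3,3] = 2/3, M[4,4] = -5/7
Tr(M) = -3/5 + 7/4 + 2/3 + -5/7
Computing step by step:
After adding M[1,1]: -3/5
After adding M[2,2]: 23/20
After adding M[3,3]: 109/60
After adding M[4,4]: 463/420
Tr(M) = 463/420

463/420


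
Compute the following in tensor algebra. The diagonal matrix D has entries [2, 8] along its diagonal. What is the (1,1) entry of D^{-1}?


For a diagonal matrix, the inverse has entries (D^{-1})_{ii} = 1/d_{ii}.
The diagonal entries are: d_{11} = 2, d_{22} = 8
We need (D^{-1})_{11} = 1/d_{11} = 1/2 = 1/2

1/2


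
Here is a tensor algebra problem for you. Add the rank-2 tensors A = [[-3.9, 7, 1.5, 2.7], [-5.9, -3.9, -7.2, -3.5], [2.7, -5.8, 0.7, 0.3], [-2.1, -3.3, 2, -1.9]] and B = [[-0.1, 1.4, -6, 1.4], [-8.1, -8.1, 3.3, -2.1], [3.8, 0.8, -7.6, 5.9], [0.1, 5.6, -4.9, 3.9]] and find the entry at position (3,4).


Tensor addition is component-wise: (A + B)_{ij} = A_{ij} + B_{ij}.
A_{34} = 0.3
B_{34} = 5.9
(A + B)_{34} = 0.3 + 5.9 = 6.2

6.2


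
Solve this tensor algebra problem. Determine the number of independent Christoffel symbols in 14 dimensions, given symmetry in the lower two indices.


Christoffel symbols Gamma^k_{ij} are symmetric in i,j, so there are d * d(d+1)/2 independent symbols.
d = 14
d(d+1)/2 = 14 * 15 / 2 = 105
Total = 14 * 105 = 1470

1470


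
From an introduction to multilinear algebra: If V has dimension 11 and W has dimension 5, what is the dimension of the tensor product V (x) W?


The dimension of a tensor product is the product of dimensions.
dim(V) = 11, dim(W) = 5
dim(V (x) W) = 11 * 5 = 55

55


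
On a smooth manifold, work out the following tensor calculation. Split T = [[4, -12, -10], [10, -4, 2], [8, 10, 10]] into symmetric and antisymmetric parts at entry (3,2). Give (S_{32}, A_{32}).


T_{32} = 10
T_{23} = 2
S_{32} = (10 + 2)/2 = 12/2 = 6
A_{32} = (10 - 2)/2 = 8/2 = 4
Check: S + A = 6 + 4 = 10 = T_{32}.

(6, 4)


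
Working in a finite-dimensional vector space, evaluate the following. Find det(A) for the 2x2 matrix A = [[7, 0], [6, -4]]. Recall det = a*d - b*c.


For a 2x2 matrix [[a, b], [c, d]], det = a*d - b*c.
a = 7, b = 0, c = 6, d = -4
a*d = 7 * -4 = -28
b*c = 0 * 6 = 0
det = -28 - 0 = -28

-28


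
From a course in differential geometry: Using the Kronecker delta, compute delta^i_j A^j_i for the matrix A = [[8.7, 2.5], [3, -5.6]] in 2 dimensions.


The contraction (trace) of a rank-2 tensor is the sum of its diagonal elements.
Diagonal entries: A[1,1] = 8.7, A[2,2] = -5.6
Tr(A) = 8.7 + -5.6 = 3.1

3.1


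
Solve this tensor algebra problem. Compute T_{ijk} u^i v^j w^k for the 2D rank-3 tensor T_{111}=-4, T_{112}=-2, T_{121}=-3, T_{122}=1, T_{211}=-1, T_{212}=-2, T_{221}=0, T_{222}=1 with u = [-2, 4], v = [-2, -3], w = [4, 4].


S = sum over i,j,k of T_{ijk} u_i v_j w_k. Expanding all 8 terms:
T_{111}*u_1*v_1*w_1 = -4*-2*-2*4 = -64  (running total: -64)
T_{112}*u_1*v_1*w_2 = -2*-2*-2*4 = -32  (running total: -96)
T_{121}*u_1*v_2*w_1 = -3*-2*-3*4 = -72  (running total: -168)
T_{122}*u_1*v_2*w_2 = 1*-2*-3*4 = 24  (running total: -144)
T_{211}*u_2*v_1*w_1 = -1*4*-2*4 = 32  (running total: -112)
T_{212}*u_2*v_1*w_2 = -2*4*-2*4 = 64  (running total: -48)
T_{221}*u_2*v_2*w_1 = 0*4*-3*4 = 0  (running total: -48)
T_{222}*u_2*v_2*w_2 = 1*4*-3*4 = -48  (running total: -96)
S = -96

-96


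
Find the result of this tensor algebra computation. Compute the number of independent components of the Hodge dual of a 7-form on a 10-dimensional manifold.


The Hodge dual of a p-form on an n-dimensional manifold is an (n-p)-form.
n = 10, p = 7, so dual degree = 10 - 7 = 3
The number of components is C(n, n-p) = C(10, 3) = 120

120
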